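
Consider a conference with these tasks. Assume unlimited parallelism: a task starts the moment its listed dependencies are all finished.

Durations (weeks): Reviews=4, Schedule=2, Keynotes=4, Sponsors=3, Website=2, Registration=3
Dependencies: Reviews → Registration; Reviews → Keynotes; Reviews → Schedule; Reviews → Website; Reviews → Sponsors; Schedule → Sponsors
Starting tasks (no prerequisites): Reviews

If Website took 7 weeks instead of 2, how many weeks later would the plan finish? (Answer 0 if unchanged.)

Baseline: Reviews→Schedule→Sponsors = 4+2+3 = 9 → 9 weeks.
Website is off the critical path — its longest chain is 6 weeks, giving 3 of slack.
Now Reviews→Website = 4+7 = 11 is longest, so the finish becomes 11 weeks.
Change in finish: 11 − 9 = +2 weeks.

2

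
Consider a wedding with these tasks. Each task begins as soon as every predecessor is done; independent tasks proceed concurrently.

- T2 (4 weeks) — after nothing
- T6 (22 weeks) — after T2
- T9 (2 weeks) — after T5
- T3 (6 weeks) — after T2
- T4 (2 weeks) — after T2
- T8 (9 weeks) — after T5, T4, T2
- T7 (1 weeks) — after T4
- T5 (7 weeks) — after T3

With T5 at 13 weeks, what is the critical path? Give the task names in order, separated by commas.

The binding path is T2→T3→T5→T8 = 4+6+7+9 = 26; finish at 26 weeks.
T5 is on the critical path; changing it to 13 makes that path 32 weeks.
No other chain overtakes it, so the finish is 32 weeks.

T2, T3, T5, T8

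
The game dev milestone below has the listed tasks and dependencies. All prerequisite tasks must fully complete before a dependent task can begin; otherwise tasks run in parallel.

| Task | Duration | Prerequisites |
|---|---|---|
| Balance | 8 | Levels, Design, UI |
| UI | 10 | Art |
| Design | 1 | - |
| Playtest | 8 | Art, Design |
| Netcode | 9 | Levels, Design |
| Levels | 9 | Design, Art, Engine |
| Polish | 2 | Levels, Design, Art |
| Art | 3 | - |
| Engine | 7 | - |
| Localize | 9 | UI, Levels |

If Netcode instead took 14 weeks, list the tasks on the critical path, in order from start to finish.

Engine, Levels, Netcode

As given, the longest chain is Engine→Levels→Netcode = 7+9+9 = 25, so the finish is 25 weeks.
Netcode is on the critical path; changing it to 14 makes that path 30 weeks.
The critical path is still Engine→Levels→Netcode; finish is now 30 weeks.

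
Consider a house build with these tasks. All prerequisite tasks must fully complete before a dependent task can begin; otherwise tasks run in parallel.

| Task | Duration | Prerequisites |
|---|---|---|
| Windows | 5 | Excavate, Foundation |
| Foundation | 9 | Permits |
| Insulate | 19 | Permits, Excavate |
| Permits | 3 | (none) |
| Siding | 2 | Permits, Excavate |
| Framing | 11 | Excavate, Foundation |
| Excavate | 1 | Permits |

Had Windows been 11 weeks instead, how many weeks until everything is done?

Baseline: Permits→Excavate→Insulate = 3+1+19 = 23 → 23 weeks.
Windows is off the critical path — its longest chain is 17 weeks, giving 6 of slack.
No other chain overtakes it, so the finish is 23 weeks.

23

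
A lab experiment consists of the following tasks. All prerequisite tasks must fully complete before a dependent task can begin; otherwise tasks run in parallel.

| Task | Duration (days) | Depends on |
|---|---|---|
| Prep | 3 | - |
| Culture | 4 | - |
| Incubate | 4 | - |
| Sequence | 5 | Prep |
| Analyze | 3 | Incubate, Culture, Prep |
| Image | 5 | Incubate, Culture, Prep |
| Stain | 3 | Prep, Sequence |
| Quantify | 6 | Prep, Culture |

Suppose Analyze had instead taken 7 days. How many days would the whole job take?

Critical path before the change: Prep→Sequence→Stain = 3+5+3 = 11 giving 11 days.
The longest path through Analyze is only 7 days, so Analyze has float 4.
That remains the longest chain; total 11 days.

11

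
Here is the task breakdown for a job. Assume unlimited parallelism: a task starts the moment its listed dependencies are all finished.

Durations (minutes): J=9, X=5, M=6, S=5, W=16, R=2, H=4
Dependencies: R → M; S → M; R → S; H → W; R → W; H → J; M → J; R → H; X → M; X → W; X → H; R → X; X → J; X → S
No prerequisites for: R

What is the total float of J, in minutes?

The longest chain is R→X→H→W = 2+5+4+16 = 27; overall finish 27 minutes.
The longest chain containing J totals 27 minutes.
Float = 27 − 27 = 0.

0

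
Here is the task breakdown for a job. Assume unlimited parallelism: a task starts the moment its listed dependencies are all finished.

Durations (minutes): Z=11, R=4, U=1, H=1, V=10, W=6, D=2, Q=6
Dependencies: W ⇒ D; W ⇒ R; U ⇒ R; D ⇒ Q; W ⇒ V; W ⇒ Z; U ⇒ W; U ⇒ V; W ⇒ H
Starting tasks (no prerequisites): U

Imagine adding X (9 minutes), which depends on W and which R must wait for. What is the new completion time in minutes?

Originally the schedule takes 18 minutes.
With X inserted, R now waits for max(W, U, X).
New critical path: U→W→X→R = 1+6+9+4 = 20 ⇒ 20 minutes.

20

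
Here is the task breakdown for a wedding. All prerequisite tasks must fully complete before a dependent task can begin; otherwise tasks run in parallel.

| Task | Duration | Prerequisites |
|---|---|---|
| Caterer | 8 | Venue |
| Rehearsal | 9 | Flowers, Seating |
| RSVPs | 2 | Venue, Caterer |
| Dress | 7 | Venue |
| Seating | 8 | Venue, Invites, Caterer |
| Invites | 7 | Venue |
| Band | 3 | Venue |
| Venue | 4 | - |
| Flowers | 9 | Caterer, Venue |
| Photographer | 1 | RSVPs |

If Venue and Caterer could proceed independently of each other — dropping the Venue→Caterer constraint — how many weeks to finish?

Original critical path: Venue→Caterer→Flowers→Rehearsal = 4+8+9+9 = 30 ⇒ 30 weeks.
Without Venue→Caterer, Caterer's earliest start moves from 4 to 0.
The longest chain is now Venue→Invites→Seating→Rehearsal = 4+7+8+9 = 28, so the wedding takes 28 weeks.

28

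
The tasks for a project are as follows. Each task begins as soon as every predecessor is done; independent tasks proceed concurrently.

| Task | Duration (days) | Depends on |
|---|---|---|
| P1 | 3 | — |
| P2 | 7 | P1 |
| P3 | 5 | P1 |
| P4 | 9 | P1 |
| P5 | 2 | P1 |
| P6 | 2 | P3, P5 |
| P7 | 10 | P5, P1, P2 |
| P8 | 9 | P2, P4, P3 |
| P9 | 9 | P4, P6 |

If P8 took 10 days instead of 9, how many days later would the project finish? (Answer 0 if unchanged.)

1

As given, the longest chain is P1→P4→P8 = 3+9+9 = 21, so the finish is 21 days.
Since P8 is critical, the +1 change carries straight to that chain (now 22 days).
That remains the longest chain; total 22 days.
Change in finish: 22 − 21 = +1 days.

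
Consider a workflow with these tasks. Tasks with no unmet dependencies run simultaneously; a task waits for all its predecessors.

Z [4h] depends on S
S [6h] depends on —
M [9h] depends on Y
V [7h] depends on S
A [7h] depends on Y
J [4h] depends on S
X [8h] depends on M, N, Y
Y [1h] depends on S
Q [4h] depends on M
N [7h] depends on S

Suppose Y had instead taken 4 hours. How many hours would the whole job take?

27

Baseline: S→Y→M→X = 6+1+9+8 = 24 → 24 hours.
Since Y is critical, the +3 change carries straight to that chain (now 27 hours).
That remains the longest chain; total 27 hours.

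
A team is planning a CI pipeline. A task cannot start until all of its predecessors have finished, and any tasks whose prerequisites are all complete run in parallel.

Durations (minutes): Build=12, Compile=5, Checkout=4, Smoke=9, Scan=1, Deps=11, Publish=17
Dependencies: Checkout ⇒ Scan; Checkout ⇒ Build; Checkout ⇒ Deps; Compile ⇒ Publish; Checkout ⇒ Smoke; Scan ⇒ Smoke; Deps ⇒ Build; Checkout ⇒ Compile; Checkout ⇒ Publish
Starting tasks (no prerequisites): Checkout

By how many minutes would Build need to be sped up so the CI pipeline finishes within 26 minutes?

Current finish: 27 minutes; target: 26.
Build is on every critical path, so each minute cut from Build cuts the finish by one (this holds down to a finish of 26).
Need 27 − 26 = 1 minute off Build → Build becomes 11 minutes, finish becomes 26.

1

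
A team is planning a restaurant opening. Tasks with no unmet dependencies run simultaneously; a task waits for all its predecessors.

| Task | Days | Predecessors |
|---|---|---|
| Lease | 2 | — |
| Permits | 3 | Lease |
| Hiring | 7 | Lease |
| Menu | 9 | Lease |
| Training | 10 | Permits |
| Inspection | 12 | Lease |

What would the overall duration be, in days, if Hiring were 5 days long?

15

Critical path before the change: Lease→Permits→Training = 2+3+10 = 15 giving 15 days.
Hiring is off the critical path — its longest chain is 9 days, giving 6 of slack.
No other chain overtakes it, so the finish is 15 days.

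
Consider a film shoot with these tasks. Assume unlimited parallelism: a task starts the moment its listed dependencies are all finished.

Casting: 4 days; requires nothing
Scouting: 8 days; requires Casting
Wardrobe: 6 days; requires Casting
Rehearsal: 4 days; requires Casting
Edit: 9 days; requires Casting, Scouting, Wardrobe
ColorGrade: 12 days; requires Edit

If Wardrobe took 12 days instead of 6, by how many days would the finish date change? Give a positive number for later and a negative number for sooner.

As given, the longest chain is Casting→Scouting→Edit→ColorGrade = 4+8+9+12 = 33, so the finish is 33 days.
Wardrobe has 2 days of float (longest path through it is 31).
The binding chain switches to Casting→Wardrobe→Edit→ColorGrade = 4+12+9+12 = 37; finish 37 days.
Change in finish: 37 − 33 = +4 days.

4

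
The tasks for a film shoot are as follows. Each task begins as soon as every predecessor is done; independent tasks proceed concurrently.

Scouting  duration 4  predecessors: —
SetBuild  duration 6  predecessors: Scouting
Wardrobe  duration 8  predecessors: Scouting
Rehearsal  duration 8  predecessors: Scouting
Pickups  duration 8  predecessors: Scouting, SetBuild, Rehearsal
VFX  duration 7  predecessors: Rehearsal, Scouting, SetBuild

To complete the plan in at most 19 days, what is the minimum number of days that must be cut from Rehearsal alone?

Current finish: 20 days; target: 19.
Rehearsal is on every critical path, so each day cut from Rehearsal cuts the finish by one (this holds down to a finish of 18).
Need 20 − 19 = 1 day off Rehearsal → Rehearsal becomes 7 days, finish becomes 19.

1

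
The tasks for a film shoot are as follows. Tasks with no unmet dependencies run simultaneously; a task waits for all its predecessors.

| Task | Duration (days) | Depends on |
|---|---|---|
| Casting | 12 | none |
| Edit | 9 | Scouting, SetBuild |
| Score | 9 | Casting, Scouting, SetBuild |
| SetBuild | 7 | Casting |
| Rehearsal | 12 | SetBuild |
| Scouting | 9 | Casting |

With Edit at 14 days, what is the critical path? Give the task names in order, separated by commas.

Baseline: Casting→SetBuild→Rehearsal = 12+7+12 = 31 → 31 days.
Edit is off the critical path — its longest chain is 30 days, giving 1 of slack.
The binding chain switches to Casting→Scouting→Edit = 12+9+14 = 35; finish 35 days.

Casting, Scouting, Edit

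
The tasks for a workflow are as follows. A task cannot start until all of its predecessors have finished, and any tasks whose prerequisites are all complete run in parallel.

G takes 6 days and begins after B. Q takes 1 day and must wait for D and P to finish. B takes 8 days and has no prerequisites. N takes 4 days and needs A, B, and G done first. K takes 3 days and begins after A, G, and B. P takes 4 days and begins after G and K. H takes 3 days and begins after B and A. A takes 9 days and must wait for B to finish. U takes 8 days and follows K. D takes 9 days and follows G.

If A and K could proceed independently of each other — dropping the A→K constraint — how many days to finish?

25

Original critical path: B→A→K→U = 8+9+3+8 = 28 ⇒ 28 days.
Without A→K, K's earliest start moves from 17 to 14.
After: B→G→K→U = 8+6+3+8 = 25 → 25 days.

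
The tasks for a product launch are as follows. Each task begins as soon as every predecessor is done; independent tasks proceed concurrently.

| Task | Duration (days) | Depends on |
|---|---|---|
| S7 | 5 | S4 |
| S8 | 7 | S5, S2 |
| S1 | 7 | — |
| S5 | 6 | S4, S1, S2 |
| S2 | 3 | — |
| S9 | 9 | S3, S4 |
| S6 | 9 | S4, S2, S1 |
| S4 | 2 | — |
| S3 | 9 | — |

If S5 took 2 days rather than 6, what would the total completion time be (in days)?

Critical path before the change: S1→S5→S8 = 7+6+7 = 20 giving 20 days.
S5 lies on that path, so at 2 days the path becomes 16 days.
The binding chain switches to S3→S9 = 9+9 = 18; finish 18 days.

18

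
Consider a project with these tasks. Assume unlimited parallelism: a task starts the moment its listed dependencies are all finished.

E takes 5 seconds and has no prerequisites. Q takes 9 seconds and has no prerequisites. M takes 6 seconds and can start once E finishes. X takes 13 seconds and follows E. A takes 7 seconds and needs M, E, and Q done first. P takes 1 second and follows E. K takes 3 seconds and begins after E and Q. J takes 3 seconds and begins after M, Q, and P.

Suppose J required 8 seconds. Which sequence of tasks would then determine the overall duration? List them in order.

Baseline: E→M→A = 5+6+7 = 18 → 18 seconds.
J is off the critical path — its longest chain is 14 seconds, giving 4 of slack.
New critical path: E→M→J = 5+6+8 = 19 ⇒ 19 seconds.

E, M, J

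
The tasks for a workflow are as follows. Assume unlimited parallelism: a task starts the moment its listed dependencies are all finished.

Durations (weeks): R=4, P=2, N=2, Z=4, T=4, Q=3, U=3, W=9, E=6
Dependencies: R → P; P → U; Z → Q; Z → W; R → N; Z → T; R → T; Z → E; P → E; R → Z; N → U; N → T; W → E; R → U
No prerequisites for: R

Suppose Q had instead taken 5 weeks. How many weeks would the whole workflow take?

Actual critical path: R→Z→W→E = 4+4+9+6 = 23 ⇒ 23 weeks.
Q is off the critical path — its longest chain is 11 weeks, giving 12 of slack.
That remains the longest chain; total 23 weeks.

23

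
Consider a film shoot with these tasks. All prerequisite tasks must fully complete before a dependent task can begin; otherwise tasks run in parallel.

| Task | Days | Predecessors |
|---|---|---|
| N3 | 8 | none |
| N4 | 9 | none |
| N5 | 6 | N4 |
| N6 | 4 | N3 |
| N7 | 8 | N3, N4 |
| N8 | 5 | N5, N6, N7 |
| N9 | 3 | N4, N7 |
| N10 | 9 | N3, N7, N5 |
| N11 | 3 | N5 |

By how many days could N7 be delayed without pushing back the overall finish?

N4→N7→N10 = 9+8+9 = 26 sets the makespan at 26 days.
Longest path through N7: 26 days (earliest finish 17, latest finish 17).
So N7 can slip 17 − 17 = 0 days.

0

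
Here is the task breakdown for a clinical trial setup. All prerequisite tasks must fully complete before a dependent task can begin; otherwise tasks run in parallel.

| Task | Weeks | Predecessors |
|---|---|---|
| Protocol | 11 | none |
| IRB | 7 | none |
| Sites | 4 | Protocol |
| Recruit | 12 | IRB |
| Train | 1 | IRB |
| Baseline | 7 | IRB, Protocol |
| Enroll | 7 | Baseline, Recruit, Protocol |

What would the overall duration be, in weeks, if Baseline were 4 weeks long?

As given, the longest chain is IRB→Recruit→Enroll = 7+12+7 = 26, so the finish is 26 weeks.
The longest path through Baseline is only 25 weeks, so Baseline has float 1.
The critical path is still IRB→Recruit→Enroll; finish is now 26 weeks.

26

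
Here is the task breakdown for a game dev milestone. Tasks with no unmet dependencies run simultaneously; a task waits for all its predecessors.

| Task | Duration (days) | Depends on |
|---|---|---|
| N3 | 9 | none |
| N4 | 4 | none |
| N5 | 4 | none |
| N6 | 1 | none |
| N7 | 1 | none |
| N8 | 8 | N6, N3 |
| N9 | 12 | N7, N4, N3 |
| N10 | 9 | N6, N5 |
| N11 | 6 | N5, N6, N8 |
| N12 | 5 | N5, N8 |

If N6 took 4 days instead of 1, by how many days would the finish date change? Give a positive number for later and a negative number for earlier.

The binding path is N3→N8→N11 = 9+8+6 = 23; finish at 23 days.
N6 has 8 days of float (longest path through it is 15).
That remains the longest chain; total 23 days.
Change in finish: 23 − 23 = +0 days.

0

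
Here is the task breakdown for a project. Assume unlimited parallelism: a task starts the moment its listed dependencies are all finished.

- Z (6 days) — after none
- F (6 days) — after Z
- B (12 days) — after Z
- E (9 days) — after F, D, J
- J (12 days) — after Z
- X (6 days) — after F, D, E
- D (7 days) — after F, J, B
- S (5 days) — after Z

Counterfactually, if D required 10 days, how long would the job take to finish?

43

Actual critical path: Z→B→D→E→X = 6+12+7+9+6 = 40 ⇒ 40 days.
D lies on that path, so at 10 days the path becomes 43 days.
The critical path is still Z→B→D→E→X; finish is now 43 days.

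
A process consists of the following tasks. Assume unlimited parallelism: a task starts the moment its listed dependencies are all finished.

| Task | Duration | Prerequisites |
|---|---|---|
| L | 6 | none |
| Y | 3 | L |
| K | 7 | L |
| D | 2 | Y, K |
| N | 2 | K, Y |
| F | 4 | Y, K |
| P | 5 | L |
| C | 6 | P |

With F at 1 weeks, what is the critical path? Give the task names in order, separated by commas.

L, P, C

Critical path before the change: L→K→F = 6+7+4 = 17 giving 17 weeks.
Since F is critical, the -3 change carries straight to that chain (now 14 weeks).
The binding chain switches to L→P→C = 6+5+6 = 17; finish 17 weeks.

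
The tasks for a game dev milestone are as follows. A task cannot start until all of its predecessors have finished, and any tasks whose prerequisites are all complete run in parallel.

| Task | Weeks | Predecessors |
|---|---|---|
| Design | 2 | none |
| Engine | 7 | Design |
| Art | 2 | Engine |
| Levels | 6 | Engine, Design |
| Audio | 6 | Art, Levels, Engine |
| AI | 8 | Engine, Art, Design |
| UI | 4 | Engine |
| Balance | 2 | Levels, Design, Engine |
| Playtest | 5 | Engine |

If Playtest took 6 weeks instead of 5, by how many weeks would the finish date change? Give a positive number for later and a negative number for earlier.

0

The binding path is Design→Engine→Levels→Audio = 2+7+6+6 = 21; finish at 21 weeks.
The longest path through Playtest is only 14 weeks, so Playtest has float 7.
The critical path is still Design→Engine→Levels→Audio; finish is now 21 weeks.
Change in finish: 21 − 21 = +0 weeks.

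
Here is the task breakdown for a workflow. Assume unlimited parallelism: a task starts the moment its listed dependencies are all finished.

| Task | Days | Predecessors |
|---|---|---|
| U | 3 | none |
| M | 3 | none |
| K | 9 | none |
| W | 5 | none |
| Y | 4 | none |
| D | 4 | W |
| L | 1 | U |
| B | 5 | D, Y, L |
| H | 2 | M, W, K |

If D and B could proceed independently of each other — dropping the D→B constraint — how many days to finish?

With the dependency in place, W→D→B = 5+4+5 = 14 sets the finish at 14 days.
Without D→B, B's earliest start moves from 9 to 4.
New critical path: K→H = 9+2 = 11 ⇒ 11 days.

11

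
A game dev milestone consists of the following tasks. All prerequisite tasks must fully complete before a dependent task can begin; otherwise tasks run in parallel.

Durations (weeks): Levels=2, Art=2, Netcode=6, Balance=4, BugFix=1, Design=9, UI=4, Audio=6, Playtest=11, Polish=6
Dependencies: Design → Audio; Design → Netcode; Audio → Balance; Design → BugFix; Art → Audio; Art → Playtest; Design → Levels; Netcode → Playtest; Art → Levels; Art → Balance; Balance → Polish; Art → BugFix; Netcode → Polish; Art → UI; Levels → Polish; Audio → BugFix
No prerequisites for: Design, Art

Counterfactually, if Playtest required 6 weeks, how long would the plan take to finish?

Actual critical path: Design→Netcode→Playtest = 9+6+11 = 26 ⇒ 26 weeks.
Since Playtest is critical, the -5 change carries straight to that chain (now 21 weeks).
Now Design→Audio→Balance→Polish = 9+6+4+6 = 25 is longest, so the finish becomes 25 weeks.

25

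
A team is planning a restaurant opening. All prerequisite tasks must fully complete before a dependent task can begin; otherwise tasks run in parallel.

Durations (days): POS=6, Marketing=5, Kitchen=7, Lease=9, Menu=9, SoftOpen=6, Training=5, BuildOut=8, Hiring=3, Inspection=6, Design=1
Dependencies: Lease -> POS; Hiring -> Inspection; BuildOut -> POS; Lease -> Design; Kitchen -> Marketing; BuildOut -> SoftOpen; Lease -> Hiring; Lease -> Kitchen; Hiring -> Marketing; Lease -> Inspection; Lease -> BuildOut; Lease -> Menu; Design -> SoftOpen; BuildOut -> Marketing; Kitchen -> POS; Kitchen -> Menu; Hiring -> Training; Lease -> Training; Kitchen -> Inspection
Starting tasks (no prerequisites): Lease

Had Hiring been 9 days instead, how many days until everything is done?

As given, the longest chain is Lease→Kitchen→Menu = 9+7+9 = 25, so the finish is 25 days.
Hiring is off the critical path — its longest chain is 18 days, giving 7 of slack.
The critical path is still Lease→Kitchen→Menu; finish is now 25 days.

25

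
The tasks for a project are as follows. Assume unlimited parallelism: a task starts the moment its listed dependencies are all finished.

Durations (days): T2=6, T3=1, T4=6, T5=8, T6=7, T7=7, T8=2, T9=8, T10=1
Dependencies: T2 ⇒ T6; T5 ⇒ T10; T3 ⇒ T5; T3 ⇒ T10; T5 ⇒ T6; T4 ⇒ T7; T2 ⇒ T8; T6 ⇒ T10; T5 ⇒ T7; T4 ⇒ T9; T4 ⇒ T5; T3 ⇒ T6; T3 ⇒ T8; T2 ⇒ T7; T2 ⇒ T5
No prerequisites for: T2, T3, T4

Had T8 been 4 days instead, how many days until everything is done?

As given, the longest chain is T2→T5→T6→T10 = 6+8+7+1 = 22, so the finish is 22 days.
T8 is off the critical path — its longest chain is 8 days, giving 14 of slack.
The critical path is still T2→T5→T6→T10; finish is now 22 days.

22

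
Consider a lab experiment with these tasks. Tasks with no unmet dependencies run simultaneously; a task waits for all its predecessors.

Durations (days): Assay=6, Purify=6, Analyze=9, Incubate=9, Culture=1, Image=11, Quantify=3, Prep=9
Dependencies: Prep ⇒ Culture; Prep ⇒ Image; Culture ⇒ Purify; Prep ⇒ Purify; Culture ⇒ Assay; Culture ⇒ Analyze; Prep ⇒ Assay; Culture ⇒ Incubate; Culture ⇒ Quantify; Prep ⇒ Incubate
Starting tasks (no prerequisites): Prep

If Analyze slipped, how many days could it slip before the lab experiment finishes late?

1

Critical path: Prep→Image = 9+11 = 20, so the finish is 20 days.
The longest chain containing Analyze totals 19 days.
Slack of Analyze = 11 − 10 = 1 day.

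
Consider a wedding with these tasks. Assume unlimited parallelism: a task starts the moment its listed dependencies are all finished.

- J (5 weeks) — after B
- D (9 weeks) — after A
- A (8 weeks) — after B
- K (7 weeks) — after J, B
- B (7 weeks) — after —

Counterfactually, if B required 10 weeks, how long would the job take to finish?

27

Actual critical path: B→A→D = 7+8+9 = 24 ⇒ 24 weeks.
Since B is critical, the +3 change carries straight to that chain (now 27 weeks).
That remains the longest chain; total 27 weeks.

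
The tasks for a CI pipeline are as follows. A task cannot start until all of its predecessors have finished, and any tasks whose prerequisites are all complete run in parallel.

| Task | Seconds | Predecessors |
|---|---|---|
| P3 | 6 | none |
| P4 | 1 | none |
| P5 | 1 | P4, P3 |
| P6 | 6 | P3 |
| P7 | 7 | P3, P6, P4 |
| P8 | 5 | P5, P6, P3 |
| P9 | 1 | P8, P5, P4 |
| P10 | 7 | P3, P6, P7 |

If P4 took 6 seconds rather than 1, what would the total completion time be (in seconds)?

26

Baseline: P3→P6→P7→P10 = 6+6+7+7 = 26 → 26 seconds.
The longest path through P4 is only 15 seconds, so P4 has float 11.
No other chain overtakes it, so the finish is 26 seconds.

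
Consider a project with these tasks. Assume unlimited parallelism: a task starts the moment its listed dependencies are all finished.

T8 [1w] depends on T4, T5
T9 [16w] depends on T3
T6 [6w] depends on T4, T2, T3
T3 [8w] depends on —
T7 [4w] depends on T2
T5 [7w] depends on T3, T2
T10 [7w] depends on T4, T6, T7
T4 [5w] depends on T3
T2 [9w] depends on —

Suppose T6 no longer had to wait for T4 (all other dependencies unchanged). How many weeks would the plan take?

24

Before: longest chain T3→T4→T6→T10 = 8+5+6+7 = 26, finish 26.
Without T4→T6, T6's earliest start moves from 13 to 9.
The longest chain is now T3→T9 = 8+16 = 24, so the plan takes 24 weeks.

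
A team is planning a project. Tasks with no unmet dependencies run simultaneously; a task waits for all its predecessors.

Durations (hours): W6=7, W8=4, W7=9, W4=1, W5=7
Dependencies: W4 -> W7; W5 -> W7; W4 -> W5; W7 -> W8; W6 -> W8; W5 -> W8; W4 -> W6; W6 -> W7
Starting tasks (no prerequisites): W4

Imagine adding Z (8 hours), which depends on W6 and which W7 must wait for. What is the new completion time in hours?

Originally the plan takes 21 hours.
With Z inserted, W7 now waits for max(W4, W6, W5, Z).
New critical path: W4→W6→Z→W7→W8 = 1+7+8+9+4 = 29 ⇒ 29 hours.

29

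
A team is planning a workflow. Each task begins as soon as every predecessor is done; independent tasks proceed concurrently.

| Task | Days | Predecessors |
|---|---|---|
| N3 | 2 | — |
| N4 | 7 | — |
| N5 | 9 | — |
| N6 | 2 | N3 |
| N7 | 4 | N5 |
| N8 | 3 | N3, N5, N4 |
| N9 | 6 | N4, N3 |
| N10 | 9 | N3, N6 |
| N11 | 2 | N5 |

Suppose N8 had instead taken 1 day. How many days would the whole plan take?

The binding path is N3→N6→N10 = 2+2+9 = 13; finish at 13 days.
N8 is off the critical path — its longest chain is 12 days, giving 1 of slack.
The critical path is still N3→N6→N10; finish is now 13 days.

13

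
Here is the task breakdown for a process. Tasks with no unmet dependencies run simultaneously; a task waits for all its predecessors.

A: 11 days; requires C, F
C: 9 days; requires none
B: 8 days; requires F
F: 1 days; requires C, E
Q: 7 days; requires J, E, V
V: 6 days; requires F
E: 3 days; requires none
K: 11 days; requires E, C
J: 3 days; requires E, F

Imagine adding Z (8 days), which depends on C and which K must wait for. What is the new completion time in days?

Originally the job takes 23 days.
With Z inserted, K now waits for max(E, C, Z).
New critical path: C→Z→K = 9+8+11 = 28 ⇒ 28 days.

28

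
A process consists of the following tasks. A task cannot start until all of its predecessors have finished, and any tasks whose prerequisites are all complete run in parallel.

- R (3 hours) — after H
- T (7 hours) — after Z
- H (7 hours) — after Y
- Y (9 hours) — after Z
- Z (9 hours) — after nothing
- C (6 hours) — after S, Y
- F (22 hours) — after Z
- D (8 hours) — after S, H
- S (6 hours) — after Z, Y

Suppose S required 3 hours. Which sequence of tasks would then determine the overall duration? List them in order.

Z, Y, H, D

The binding path is Z→Y→H→D = 9+9+7+8 = 33; finish at 33 hours.
S has 1 hour of float (longest path through it is 32).
The critical path is still Z→Y→H→D; finish is now 33 hours.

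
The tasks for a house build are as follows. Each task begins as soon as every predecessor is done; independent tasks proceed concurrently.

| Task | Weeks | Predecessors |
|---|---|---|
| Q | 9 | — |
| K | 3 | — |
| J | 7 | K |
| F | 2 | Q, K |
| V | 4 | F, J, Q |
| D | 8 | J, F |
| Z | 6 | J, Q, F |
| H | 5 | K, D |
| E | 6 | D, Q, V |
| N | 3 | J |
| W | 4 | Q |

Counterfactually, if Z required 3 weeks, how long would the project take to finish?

25

Actual critical path: Q→F→D→E = 9+2+8+6 = 25 ⇒ 25 weeks.
Z is off the critical path — its longest chain is 17 weeks, giving 8 of slack.
The critical path is still Q→F→D→E; finish is now 25 weeks.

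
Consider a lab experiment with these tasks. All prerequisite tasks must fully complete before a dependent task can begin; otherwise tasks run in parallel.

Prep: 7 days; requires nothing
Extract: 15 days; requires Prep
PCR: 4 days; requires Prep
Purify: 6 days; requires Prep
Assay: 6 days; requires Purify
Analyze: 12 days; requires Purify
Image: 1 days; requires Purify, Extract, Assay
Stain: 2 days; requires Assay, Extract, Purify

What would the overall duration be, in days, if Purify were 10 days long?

Actual critical path: Prep→Purify→Analyze = 7+6+12 = 25 ⇒ 25 days.
Purify lies on that path, so at 10 days the path becomes 29 days.
No other chain overtakes it, so the finish is 29 days.

29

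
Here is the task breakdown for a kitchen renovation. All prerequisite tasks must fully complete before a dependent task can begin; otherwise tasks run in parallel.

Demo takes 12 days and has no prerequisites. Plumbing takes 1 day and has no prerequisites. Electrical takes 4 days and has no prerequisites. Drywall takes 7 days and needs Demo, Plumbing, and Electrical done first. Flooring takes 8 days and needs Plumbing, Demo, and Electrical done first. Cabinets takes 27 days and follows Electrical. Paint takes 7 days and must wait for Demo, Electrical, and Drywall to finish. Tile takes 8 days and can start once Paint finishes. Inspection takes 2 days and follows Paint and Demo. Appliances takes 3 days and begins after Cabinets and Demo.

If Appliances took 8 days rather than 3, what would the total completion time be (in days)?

As given, the longest chain is Electrical→Cabinets→Appliances = 4+27+3 = 34, so the finish is 34 days.
Since Appliances is critical, the +5 change carries straight to that chain (now 39 days).
No other chain overtakes it, so the finish is 39 days.

39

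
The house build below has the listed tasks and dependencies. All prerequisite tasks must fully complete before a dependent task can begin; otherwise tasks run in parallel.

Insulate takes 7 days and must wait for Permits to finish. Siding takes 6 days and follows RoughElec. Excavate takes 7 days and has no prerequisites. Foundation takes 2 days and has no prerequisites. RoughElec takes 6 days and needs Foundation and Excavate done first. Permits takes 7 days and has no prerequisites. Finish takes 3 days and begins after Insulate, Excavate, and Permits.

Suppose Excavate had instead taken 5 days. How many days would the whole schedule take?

17

Critical path before the change: Excavate→RoughElec→Siding = 7+6+6 = 19 giving 19 days.
Excavate is on the critical path; changing it to 5 makes that path 17 days.
The binding chain switches to Permits→Insulate→Finish = 7+7+3 = 17; finish 17 days.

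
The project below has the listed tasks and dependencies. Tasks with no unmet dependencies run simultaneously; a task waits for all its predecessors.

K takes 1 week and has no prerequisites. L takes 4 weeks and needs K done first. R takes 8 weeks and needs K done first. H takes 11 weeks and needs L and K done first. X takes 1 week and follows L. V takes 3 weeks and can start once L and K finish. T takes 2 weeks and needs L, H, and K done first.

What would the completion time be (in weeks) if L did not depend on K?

With the dependency in place, K→L→H→T = 1+4+11+2 = 18 sets the finish at 18 weeks.
Without K→L, L's earliest start moves from 1 to 0.
New critical path: L→H→T = 4+11+2 = 17 ⇒ 17 weeks.

17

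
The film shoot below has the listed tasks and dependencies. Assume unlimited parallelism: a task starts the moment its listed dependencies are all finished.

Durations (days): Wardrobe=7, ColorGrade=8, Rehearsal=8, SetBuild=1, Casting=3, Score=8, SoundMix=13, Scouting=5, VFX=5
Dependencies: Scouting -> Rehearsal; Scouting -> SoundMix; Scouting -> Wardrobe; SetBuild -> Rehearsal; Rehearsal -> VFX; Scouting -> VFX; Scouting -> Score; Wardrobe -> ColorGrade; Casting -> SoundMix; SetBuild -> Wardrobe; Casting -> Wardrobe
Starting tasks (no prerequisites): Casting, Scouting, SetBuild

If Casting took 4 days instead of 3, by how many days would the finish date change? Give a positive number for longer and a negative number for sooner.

0

Baseline: Scouting→Wardrobe→ColorGrade = 5+7+8 = 20 → 20 days.
Casting has 2 days of float (longest path through it is 18).
The critical path is still Scouting→Wardrobe→ColorGrade; finish is now 20 days.
Change in finish: 20 − 20 = +0 days.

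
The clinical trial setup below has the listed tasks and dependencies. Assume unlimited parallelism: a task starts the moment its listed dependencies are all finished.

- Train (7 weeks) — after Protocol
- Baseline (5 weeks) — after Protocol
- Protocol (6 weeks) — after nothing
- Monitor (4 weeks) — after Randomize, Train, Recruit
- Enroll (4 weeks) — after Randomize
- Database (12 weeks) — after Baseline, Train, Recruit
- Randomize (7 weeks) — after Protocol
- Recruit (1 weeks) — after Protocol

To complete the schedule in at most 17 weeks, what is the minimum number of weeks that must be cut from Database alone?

Current finish: 25 weeks; target: 17.
Database is on every critical path, so each week cut from Database cuts the finish by one (this holds down to a finish of 17).
Need 25 − 17 = 8 weeks off Database → Database becomes 4 weeks, finish becomes 17.

8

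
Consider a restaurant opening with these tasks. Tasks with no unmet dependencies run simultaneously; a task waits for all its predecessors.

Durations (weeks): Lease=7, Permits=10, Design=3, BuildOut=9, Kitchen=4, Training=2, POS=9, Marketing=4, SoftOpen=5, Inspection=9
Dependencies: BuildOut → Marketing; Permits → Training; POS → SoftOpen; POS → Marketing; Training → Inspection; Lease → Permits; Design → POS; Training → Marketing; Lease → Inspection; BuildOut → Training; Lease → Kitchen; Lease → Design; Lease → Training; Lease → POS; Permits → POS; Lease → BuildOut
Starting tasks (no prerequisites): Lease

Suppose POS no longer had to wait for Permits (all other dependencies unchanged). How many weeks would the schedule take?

Original critical path: Lease→Permits→POS→SoftOpen = 7+10+9+5 = 31 ⇒ 31 weeks.
Without Permits→POS, POS's earliest start moves from 17 to 10.
The longest chain is now Lease→Permits→Training→Inspection = 7+10+2+9 = 28, so the schedule takes 28 weeks.

28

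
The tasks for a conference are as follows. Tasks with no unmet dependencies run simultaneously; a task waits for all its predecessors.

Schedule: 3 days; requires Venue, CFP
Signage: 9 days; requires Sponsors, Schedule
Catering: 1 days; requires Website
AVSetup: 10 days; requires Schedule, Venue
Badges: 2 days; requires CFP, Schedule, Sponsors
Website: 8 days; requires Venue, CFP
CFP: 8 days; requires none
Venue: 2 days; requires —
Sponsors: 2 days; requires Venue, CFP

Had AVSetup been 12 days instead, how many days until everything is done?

23

Critical path before the change: CFP→Schedule→AVSetup = 8+3+10 = 21 giving 21 days.
Since AVSetup is critical, the +2 change carries straight to that chain (now 23 days).
The critical path is still CFP→Schedule→AVSetup; finish is now 23 days.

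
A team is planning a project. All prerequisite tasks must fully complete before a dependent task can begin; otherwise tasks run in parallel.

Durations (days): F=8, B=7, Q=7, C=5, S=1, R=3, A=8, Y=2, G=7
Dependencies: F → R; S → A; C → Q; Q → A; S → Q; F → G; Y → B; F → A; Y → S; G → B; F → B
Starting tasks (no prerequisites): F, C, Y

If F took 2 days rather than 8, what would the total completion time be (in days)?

20

Baseline: F→G→B = 8+7+7 = 22 → 22 days.
F is on the critical path; changing it to 2 makes that path 16 days.
Now C→Q→A = 5+7+8 = 20 is longest, so the finish becomes 20 days.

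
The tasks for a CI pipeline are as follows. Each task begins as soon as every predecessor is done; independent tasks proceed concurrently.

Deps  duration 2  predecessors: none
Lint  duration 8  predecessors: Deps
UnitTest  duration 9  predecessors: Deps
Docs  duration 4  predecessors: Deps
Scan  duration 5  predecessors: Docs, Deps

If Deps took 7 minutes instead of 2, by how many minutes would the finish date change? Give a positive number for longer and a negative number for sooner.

5

Critical path before the change: Deps→UnitTest = 2+9 = 11 giving 11 minutes.
Deps lies on that path, so at 7 minutes the path becomes 16 minutes.
No other chain overtakes it, so the finish is 16 minutes.
Change in finish: 16 − 11 = +5 minutes.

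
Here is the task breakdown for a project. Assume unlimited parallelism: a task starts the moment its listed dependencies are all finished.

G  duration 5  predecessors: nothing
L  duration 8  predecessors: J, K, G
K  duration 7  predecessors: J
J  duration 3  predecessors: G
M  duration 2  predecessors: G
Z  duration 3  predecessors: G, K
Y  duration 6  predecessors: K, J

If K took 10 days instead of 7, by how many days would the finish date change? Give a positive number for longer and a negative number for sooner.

3

As given, the longest chain is G→J→K→L = 5+3+7+8 = 23, so the finish is 23 days.
K lies on that path, so at 10 days the path becomes 26 days.
No other chain overtakes it, so the finish is 26 days.
Change in finish: 26 − 23 = +3 days.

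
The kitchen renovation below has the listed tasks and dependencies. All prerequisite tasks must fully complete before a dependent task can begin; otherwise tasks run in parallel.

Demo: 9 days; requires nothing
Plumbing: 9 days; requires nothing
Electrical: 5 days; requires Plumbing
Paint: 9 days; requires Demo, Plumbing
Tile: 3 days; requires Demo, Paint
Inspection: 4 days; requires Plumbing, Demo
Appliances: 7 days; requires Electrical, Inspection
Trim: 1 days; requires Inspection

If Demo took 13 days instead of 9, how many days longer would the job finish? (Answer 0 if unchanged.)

Critical path before the change: Demo→Paint→Tile = 9+9+3 = 21 giving 21 days.
Demo lies on that path, so at 13 days the path becomes 25 days.
No other chain overtakes it, so the finish is 25 days.
Change in finish: 25 − 21 = +4 days.

4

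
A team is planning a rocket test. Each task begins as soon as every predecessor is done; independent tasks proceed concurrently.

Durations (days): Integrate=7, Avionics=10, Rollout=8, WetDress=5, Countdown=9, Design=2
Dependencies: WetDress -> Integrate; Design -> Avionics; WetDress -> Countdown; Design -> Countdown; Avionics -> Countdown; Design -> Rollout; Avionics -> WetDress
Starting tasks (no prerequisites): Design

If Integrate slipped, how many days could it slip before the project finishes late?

2

The longest chain is Design→Avionics→WetDress→Countdown = 2+10+5+9 = 26; overall finish 26 days.
The longest chain containing Integrate totals 24 days.
Slack of Integrate = 19 − 17 = 2 days.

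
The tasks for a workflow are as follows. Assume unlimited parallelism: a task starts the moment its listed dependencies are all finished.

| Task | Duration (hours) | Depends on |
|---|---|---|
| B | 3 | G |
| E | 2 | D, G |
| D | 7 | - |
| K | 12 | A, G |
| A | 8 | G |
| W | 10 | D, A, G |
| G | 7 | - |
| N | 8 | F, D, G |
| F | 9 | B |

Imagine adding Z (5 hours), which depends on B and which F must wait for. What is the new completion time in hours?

Originally the project takes 27 hours.
With Z inserted, F now waits for max(B, Z).
New critical path: G→B→Z→F→N = 7+3+5+9+8 = 32 ⇒ 32 hours.

32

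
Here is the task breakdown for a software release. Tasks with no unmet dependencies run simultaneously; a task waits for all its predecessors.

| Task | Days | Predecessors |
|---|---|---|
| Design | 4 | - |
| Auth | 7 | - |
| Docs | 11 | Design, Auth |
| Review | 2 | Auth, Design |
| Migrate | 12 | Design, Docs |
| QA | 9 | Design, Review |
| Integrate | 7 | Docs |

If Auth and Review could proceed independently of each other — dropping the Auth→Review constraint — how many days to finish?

30

Original critical path: Auth→Docs→Migrate = 7+11+12 = 30 ⇒ 30 days.
Without Auth→Review, Review's earliest start moves from 7 to 4.
New critical path: Auth→Docs→Migrate = 7+11+12 = 30 ⇒ 30 days.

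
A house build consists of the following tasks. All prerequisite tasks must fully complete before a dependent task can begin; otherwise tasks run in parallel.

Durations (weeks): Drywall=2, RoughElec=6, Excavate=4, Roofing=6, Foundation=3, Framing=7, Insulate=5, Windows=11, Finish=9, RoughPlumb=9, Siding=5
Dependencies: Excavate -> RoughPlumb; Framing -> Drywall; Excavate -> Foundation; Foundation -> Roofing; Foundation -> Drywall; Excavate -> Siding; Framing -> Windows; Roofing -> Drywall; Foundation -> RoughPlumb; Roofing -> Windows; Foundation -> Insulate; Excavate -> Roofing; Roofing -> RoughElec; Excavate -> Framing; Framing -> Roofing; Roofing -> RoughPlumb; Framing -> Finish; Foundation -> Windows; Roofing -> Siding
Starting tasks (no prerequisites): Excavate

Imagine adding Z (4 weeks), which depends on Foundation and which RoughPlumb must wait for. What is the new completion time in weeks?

28

Originally the schedule takes 28 weeks.
With Z inserted, RoughPlumb now waits for max(Foundation, Roofing, Excavate, Z).
New critical path: Excavate→Framing→Roofing→Windows = 4+7+6+11 = 28 ⇒ 28 weeks.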